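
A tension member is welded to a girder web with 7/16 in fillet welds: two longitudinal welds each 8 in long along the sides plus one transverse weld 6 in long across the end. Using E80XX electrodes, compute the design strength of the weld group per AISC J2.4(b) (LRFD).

φR_n ≈ 252 kips

E80XX → F_EXX = 80 ksi.
t_e = 0.707 × 0.4375 = 0.3093 in.
R_nwl = 0.6 × 80 × 0.3093 × 16 = 237.6 kips (longitudinal, 2 welds).
R_nwt = 0.6 × 80 × 0.3093 × 6 = 89.08 kips (transverse, base value).
(i) R_nwl + R_nwt = 326.6 kips; (ii) 0.85 R_nwl + 1.5 R_nwt = 335.5 kips.
R_n = max = 335.5 kips [governs: (ii)]; φR_n = 251.7 kips.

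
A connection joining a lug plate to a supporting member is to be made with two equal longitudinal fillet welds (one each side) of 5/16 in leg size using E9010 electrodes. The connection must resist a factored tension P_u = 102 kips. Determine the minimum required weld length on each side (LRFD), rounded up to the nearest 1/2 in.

E90XX → F_EXX = 90 ksi.
Throat t_e = 0.707 × 0.3125 = 0.2209 in.
φr_n = 0.75 × 0.6 × 90 × 0.2209 = 8.948 kips/in.
L_req = P_u / φr_n = 102 / 8.948 = 11.4 in total.
Per side: 11.4 / 2 = 5.7 in.
Round up → use L = 6 in on each side.

L = 6 in on each side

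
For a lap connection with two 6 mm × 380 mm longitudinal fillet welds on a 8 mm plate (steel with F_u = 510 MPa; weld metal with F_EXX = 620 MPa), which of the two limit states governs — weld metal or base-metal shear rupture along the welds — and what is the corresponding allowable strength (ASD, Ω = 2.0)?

t_e = 0.707 × 6 = 4.242 mm; L = 760 mm.
Weld metal: R_n/Ω = (1/2.0) × 0.6 × 620 × 4.242 × 760 × 10⁻³ = 599.6 kN.
Base metal (shear rupture): R_n/Ω = (1/2.0) × 0.6 × 510 × 8 × 760 × 10⁻³ = 930.2 kN.
Governing: weld metal.

R_n/Ω ≈ 600 kN (weld metal governs)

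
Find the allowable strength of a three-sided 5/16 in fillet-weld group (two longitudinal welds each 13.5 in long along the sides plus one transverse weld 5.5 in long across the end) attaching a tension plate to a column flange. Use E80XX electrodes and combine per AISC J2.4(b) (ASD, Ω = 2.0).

R_n/Ω ≈ 172 kips

E80XX → F_EXX = 80 ksi.
t_e = 0.707 × 0.3125 = 0.2209 in.
R_nwl = 0.6 × 80 × 0.2209 × 27 = 286.3 kips (longitudinal, 2 welds).
R_nwt = 0.6 × 80 × 0.2209 × 5.5 = 58.33 kips (transverse, base value).
(i) R_nwl + R_nwt = 344.7 kips; (ii) 0.85 R_nwl + 1.5 R_nwt = 330.9 kips.
R_n = max = 344.7 kips [governs: (i)]; R_n/Ω = 172.3 kips.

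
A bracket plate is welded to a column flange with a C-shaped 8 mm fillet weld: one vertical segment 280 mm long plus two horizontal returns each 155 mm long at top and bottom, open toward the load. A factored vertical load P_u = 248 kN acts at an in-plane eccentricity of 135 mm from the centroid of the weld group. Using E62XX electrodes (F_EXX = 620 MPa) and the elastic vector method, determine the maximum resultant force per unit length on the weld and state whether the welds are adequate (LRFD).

Total weld length L_w = 590 mm. Treat welds as unit-width lines.
Centroid: x̄ = 2×155×77.5 / 590 = 40.72 mm from the vertical weld.
Polar moment about centroid: J = I_x + I_y = [280³/12 + 2×155×140²] + [280×40.72² + 2(155³/12 + 155×36.78²)] = 9410000 mm³.
Direct shear f_v = P/L_w = 248×10³ / 590 = 420.3 N/mm (vertical).
Torsion M = P·e = 248×10³ × 135 = 33480000 N·mm.
Critical point at (x, y) = (114.3, 140) from centroid. f_tx = M·y/J = 498.1 N/mm; f_ty = M·x/J = 406.6 N/mm.
Resultant f_max = √[f_tx² + (f_v + f_ty)²] = √[498.1² + (420.3 + 406.6)²] = 965.4 N/mm.
Capacity per unit length: φr_n = 0.75 × 0.6 × 620 × (0.707 × 8) = 1578 N/mm.
965.4 ≤ 1578 → adequate.

f_max ≈ 965 N/mm; adequate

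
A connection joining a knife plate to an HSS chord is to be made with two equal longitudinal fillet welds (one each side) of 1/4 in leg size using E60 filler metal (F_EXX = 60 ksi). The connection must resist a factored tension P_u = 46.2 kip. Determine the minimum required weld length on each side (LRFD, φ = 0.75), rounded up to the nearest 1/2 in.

L = 5 in on each side

Throat t_e = 0.707 × 0.25 = 0.1767 in.
φr_n = 0.75 × 0.6 × 60 × 0.1767 = 4.772 kip/in.
L_req = P_u / φr_n = 46.2 / 4.772 = 9.681 in total.
Per side: 9.681 / 2 = 4.84 in.
Round up → use L = 5 in on each side.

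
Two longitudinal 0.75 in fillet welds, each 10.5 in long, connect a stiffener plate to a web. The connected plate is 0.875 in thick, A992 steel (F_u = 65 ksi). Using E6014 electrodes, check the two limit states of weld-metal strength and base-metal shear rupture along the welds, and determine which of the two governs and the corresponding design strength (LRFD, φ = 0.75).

φR_n ≈ 301 kips (weld metal governs)

E60XX → F_EXX = 60 ksi.
t_e = 0.707 × 0.75 = 0.5302 in; L = 21 in.
Weld metal: φR_n = 0.75 × 0.6 × 60 × 0.5302 × 21 = 300.7 kips.
Base metal (shear rupture): φR_n = 0.75 × 0.6 × 65 × 0.875 × 21 = 537.5 kips.
Governing: weld metal.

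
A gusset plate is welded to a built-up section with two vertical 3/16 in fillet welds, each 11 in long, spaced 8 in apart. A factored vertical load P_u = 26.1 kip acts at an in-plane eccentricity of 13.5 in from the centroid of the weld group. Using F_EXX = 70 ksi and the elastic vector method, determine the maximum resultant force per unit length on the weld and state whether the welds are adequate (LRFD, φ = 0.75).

Total weld length L_w = 22 in. Treat welds as unit-width lines.
Polar moment about centroid: J = 2[d³/12 + d(b/2)²] = 2[11³/12 + 11×4²] = 573.8 in³.
Direct shear f_v = P/L_w = 26.1 / 22 = 1.186 kip/in (vertical).
Torsion M = P·e = 26.1 × 13.5 = 352.35 kip·in.
Critical point at (x, y) = (4, 5.5) from centroid. f_tx = M·y/J = 3.377 kip/in; f_ty = M·x/J = 2.456 kip/in.
Resultant f_max = √[f_tx² + (f_v + f_ty)²] = √[3.377² + (1.186 + 2.456)²] = 4.967 kip/in.
Capacity per unit length: φr_n = 0.75 × 0.6 × 70 × (0.707 × 0.1875) = 4.176 kip/in.
4.967 > 4.176 → NOT adequate.

f_max ≈ 4.97 kip/in; NOT adequate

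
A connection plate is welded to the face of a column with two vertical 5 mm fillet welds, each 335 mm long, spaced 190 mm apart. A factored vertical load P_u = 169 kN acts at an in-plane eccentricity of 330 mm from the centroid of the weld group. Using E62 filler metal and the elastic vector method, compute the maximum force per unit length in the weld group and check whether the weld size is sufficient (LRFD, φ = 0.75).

f_max ≈ 1020 N/mm; NOT adequate

E62XX → F_EXX = 620 MPa.
Total weld length L_w = 670 mm. Treat welds as unit-width lines.
Polar moment about centroid: J = 2[d³/12 + d(b/2)²] = 2[335³/12 + 335×95²] = 12310000 mm³.
Direct shear f_v = P/L_w = 169×10³ / 670 = 252.2 N/mm (vertical).
Torsion M = P·e = 169×10³ × 330 = 55770000 N·mm.
Critical point at (x, y) = (95, 167.5) from centroid. f_tx = M·y/J = 758.7 N/mm; f_ty = M·x/J = 430.3 N/mm.
Resultant f_max = √[f_tx² + (f_v + f_ty)²] = √[758.7² + (252.2 + 430.3)²] = 1021 N/mm.
Capacity per unit length: φr_n = 0.75 × 0.6 × 620 × (0.707 × 5) = 986.3 N/mm.
1021 > 986.3 → NOT adequate.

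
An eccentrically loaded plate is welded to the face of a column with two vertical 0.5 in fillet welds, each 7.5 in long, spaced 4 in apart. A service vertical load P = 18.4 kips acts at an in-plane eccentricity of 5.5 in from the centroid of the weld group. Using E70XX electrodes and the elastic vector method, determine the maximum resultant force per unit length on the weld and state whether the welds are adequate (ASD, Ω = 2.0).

f_max ≈ 4.03 kip/in; adequate

E70XX → F_EXX = 70 ksi.
Total weld length L_w = 15 in. Treat welds as unit-width lines.
Polar moment about centroid: J = 2[d³/12 + d(b/2)²] = 2[7.5³/12 + 7.5×2²] = 130.3 in³.
Direct shear f_v = P/L_w = 18.4 / 15 = 1.227 kip/in (vertical).
Torsion M = P·e = 18.4 × 5.5 = 101.2 kip·in.
Critical point at (x, y) = (2, 3.75) from centroid. f_tx = M·y/J = 2.912 kip/in; f_ty = M·x/J = 1.553 kip/in.
Resultant f_max = √[f_tx² + (f_v + f_ty)²] = √[2.912² + (1.227 + 1.553)²] = 4.026 kip/in.
Capacity per unit length: r_n/Ω = (1/2.0) × 0.6 × 70 × (0.707 × 0.5) = 7.423 kip/in.
4.026 ≤ 7.423 → adequate.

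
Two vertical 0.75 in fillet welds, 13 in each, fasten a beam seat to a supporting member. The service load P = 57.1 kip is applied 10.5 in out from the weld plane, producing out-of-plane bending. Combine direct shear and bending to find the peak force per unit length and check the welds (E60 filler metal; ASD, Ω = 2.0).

f_max ≈ 10.9 kip/in; NOT adequate

E60XX → F_EXX = 60 ksi.
L_w = 2 × 13 = 26 in; section modulus (unit throat) S = 2 × L²/6 = 56.33 in².
Direct shear f_v = P/L_w = 57.1/26 = 2.196 kip/in.
Moment M = P × e = 57.1 × 10.5 = 599.55 kip·in; bending f_b = M/S = 10.64 kip/in.
f_max = √(f_v² + f_b²) = √(2.196² + 10.64²) = 10.87 kip/in.
r_n/Ω = (1/2.0) × 0.6 × 60 × (0.707 × 0.75) = 9.544 kip/in → NOT adequate.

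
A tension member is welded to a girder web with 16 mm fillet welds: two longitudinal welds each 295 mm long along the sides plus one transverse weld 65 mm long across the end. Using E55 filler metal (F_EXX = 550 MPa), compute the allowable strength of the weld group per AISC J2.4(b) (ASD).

t_e = 0.707 × 16 = 11.31 mm.
R_nwl = 0.6 × 550 × 11.31 × 590 × 10⁻³ = 2202 kN (longitudinal, 2 welds).
R_nwt = 0.6 × 550 × 11.31 × 65 × 10⁻³ = 242.6 kN (transverse, base value).
(i) R_nwl + R_nwt = 2445 kN; (ii) 0.85 R_nwl + 1.5 R_nwt = 2236 kN.
R_n = max = 2445 kN [governs: (i)]; R_n/Ω = 1223 kN.

R_n/Ω ≈ 1220 kN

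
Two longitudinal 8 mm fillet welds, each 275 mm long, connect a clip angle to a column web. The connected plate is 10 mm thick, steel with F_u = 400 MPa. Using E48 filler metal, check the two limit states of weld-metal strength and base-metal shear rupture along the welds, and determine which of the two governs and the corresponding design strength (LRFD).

E48XX → F_EXX = 480 MPa.
t_e = 0.707 × 8 = 5.656 mm; L = 550 mm.
Weld metal: φR_n = 0.75 × 0.6 × 480 × 5.656 × 550 × 10⁻³ = 671.9 kN.
Base metal (shear rupture): φR_n = 0.75 × 0.6 × 400 × 10 × 550 × 10⁻³ = 990 kN.
Governing: weld metal.

φR_n ≈ 672 kN (weld metal governs)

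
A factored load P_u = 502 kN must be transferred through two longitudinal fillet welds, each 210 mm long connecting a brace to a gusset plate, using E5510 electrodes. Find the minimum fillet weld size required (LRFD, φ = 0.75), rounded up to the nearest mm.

E55XX → F_EXX = 550 MPa.
Total weld length L = 420 mm.
Required throat t_e = P_u / (φ × 0.6 F_EXX × L) = 502 / (0.75 × 0.6 × 550 × 420 × 10⁻³) = 4.829 mm.
Required leg w = t_e / 0.707 = 6.831 mm → use 7 mm.

w = 7 mm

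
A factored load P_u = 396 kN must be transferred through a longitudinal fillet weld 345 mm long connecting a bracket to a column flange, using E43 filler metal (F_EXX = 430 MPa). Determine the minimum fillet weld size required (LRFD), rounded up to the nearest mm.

Total weld length L = 345 mm.
Required throat t_e = P_u / (φ × 0.6 F_EXX × L) = 396 / (0.75 × 0.6 × 430 × 345 × 10⁻³) = 5.932 mm.
Required leg w = t_e / 0.707 = 8.39 mm → use 9 mm.

w = 9 mm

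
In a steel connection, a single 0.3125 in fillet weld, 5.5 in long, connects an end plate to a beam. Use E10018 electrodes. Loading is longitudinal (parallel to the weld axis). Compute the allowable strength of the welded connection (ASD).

R_n/Ω ≈ 36.5 kip

E100XX → F_EXX = 100 ksi.
Effective throat t_e = 0.707 × 0.3125 = 0.2209 in.
Total length L = 5.5 in; A_we = 0.2209 × 5.5 = 1.215 in².
F_nw = 0.6 F_EXX = 0.6 × 100 = 60 ksi.
R_n = 60 × 1.215 = 72.91 kip; R_n/Ω = 72.91/2.0 = 36.45 kip.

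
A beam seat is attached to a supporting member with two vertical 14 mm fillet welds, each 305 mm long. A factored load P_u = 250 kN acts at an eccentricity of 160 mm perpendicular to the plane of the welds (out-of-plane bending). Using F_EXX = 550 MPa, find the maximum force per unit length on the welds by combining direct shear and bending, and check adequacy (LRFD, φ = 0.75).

L_w = 2 × 305 = 610 mm; section modulus (unit throat) S = 2 × L²/6 = 31010 mm².
Direct shear f_v = P/L_w = 250×10³/610 = 409.8 N/mm.
Moment M = P × e = 250×10³ × 160 = 40000000 N·mm; bending f_b = M/S = 1290 N/mm.
f_max = √(f_v² + f_b²) = √(409.8² + 1290²) = 1354 N/mm.
φr_n = 0.75 × 0.6 × 550 × (0.707 × 14) = 2450 N/mm → adequate.

f_max ≈ 1350 N/mm; adequate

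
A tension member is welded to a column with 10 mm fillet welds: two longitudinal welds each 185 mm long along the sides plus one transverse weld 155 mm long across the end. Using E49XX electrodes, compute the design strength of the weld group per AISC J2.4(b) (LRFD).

φR_n ≈ 853 kN

E49XX → F_EXX = 490 MPa.
t_e = 0.707 × 10 = 7.07 mm.
R_nwl = 0.6 × 490 × 7.07 × 370 × 10⁻³ = 769.1 kN (longitudinal, 2 welds).
R_nwt = 0.6 × 490 × 7.07 × 155 × 10⁻³ = 322.2 kN (transverse, base value).
(i) R_nwl + R_nwt = 1091 kN; (ii) 0.85 R_nwl + 1.5 R_nwt = 1137 kN.
R_n = max = 1137 kN [governs: (ii)]; φR_n = 852.7 kN.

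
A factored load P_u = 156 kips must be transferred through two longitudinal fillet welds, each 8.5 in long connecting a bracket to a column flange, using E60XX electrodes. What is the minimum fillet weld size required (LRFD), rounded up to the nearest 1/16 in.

w = 1/2 in

E60XX → F_EXX = 60 ksi.
Total weld length L = 17 in.
Required throat t_e = P_u / (φ × 0.6 F_EXX × L) = 156 / (0.75 × 0.6 × 60 × 17) = 0.3399 in.
Required leg w = t_e / 0.707 = 0.4807 in → use 1/2 in.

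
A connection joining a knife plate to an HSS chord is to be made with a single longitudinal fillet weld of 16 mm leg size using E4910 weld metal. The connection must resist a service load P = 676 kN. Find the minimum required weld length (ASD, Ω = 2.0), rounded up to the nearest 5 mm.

E49XX → F_EXX = 490 MPa.
Throat t_e = 0.707 × 16 = 11.31 mm.
r_n/Ω = (0.6 × 490 × 11.31) / 2.0 = 1663 N/mm = 1.663 kN/mm.
L_req = P / (r_n/Ω) = 676 / 1.663 = 406.5 mm total.
Round up → use L = 410 mm.

L = 410 mm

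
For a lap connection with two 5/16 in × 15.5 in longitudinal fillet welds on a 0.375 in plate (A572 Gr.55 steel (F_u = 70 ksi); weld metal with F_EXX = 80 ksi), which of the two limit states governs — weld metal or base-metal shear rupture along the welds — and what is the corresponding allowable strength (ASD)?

t_e = 0.707 × 0.3125 = 0.2209 in; L = 31 in.
Weld metal: R_n/Ω = (1/2.0) × 0.6 × 80 × 0.2209 × 31 = 164.4 kip.
Base metal (shear rupture): R_n/Ω = (1/2.0) × 0.6 × 70 × 0.375 × 31 = 244.1 kip.
Governing: weld metal.

R_n/Ω ≈ 164 kip (weld metal governs)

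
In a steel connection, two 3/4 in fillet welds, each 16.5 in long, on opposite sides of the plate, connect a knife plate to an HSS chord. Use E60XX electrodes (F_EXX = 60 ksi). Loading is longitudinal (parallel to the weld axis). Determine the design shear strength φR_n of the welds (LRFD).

φR_n ≈ 472 kip

Effective throat t_e = 0.707 × 0.75 = 0.5302 in.
Total length L = 33 in; A_we = 0.5302 × 33 = 17.5 in².
F_nw = 0.6 F_EXX = 0.6 × 60 = 36 ksi.
φR_n = 0.75 × 36 × 17.5 = 472.5 kip.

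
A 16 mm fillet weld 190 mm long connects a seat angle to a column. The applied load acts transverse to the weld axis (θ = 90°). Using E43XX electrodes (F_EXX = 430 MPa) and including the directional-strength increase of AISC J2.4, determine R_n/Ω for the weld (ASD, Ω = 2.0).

t_e = 0.707 × 16 = 11.31 mm; A_we = 11.31 × 190 = 2149 mm².
Directional factor: 1.0 + 0.5 sin^1.5(90°) = 1.5.
F_nw = 0.6 × 430 × 1.5 = 387 MPa.
R_n/Ω = (387 × 2149) / 2.0 × 10⁻³ = 415.9 kN.

R_n/Ω ≈ 416 kN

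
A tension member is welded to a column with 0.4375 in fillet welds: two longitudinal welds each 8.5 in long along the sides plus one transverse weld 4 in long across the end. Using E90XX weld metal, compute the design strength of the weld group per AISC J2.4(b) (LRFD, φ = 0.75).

E90XX → F_EXX = 90 ksi.
t_e = 0.707 × 0.4375 = 0.3093 in.
R_nwl = 0.6 × 90 × 0.3093 × 17 = 283.9 kip (longitudinal, 2 welds).
R_nwt = 0.6 × 90 × 0.3093 × 4 = 66.81 kip (transverse, base value).
(i) R_nwl + R_nwt = 350.8 kip; (ii) 0.85 R_nwl + 1.5 R_nwt = 341.6 kip.
R_n = max = 350.8 kip [governs: (i)]; φR_n = 263.1 kip.

φR_n ≈ 263 kip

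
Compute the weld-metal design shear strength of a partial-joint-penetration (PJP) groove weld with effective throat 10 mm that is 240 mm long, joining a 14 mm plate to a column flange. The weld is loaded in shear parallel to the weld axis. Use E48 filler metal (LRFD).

φR_n ≈ 518 kN

E48XX → F_EXX = 480 MPa.
Effective throat (given) t_e = 10 mm.
A_we = 10 × 240 = 2400 mm².
F_nw = 0.6 F_EXX = 288 MPa.
φR_n = 0.75 × 288 × 2400 × 10⁻³ = 518.4 kN.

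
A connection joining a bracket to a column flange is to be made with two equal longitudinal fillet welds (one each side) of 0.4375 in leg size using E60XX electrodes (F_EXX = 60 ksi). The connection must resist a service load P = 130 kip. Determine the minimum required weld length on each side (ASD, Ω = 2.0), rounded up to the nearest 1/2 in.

Throat t_e = 0.707 × 0.4375 = 0.3093 in.
r_n/Ω = (0.6 × 60 × 0.3093) / 2.0 = 5.568 kip/in.
L_req = P / (r_n/Ω) = 130 / 5.568 = 23.35 in total.
Per side: 23.35 / 2 = 11.67 in.
Round up → use L = 12 in on each side.

L = 12 in on each side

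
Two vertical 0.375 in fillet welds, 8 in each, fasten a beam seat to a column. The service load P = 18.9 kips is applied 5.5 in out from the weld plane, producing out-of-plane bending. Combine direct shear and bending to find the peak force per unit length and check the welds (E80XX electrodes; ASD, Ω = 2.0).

f_max ≈ 5.01 kip/in; adequate

E80XX → F_EXX = 80 ksi.
L_w = 2 × 8 = 16 in; section modulus (unit throat) S = 2 × L²/6 = 21.33 in².
Direct shear f_v = P/L_w = 18.9/16 = 1.181 kip/in.
Moment M = P × e = 18.9 × 5.5 = 103.95 kip·in; bending f_b = M/S = 4.873 kip/in.
f_max = √(f_v² + f_b²) = √(1.181² + 4.873²) = 5.014 kip/in.
r_n/Ω = (1/2.0) × 0.6 × 80 × (0.707 × 0.375) = 6.363 kip/in → adequate.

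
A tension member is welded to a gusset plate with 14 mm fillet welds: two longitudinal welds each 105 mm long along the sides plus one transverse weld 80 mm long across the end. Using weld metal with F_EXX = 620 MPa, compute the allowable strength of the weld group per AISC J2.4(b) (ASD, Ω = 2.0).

t_e = 0.707 × 14 = 9.898 mm.
R_nwl = 0.6 × 620 × 9.898 × 210 × 10⁻³ = 773.2 kN (longitudinal, 2 welds).
R_nwt = 0.6 × 620 × 9.898 × 80 × 10⁻³ = 294.6 kN (transverse, base value).
(i) R_nwl + R_nwt = 1068 kN; (ii) 0.85 R_nwl + 1.5 R_nwt = 1099 kN.
R_n = max = 1099 kN [governs: (ii)]; R_n/Ω = 549.5 kN.

R_n/Ω ≈ 550 kN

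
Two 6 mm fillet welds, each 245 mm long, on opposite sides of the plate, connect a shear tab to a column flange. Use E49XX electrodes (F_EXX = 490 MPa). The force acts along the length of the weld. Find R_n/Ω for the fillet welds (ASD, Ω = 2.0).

R_n/Ω ≈ 306 kN

Effective throat t_e = 0.707 × 6 = 4.242 mm.
Total length L = 490 mm; A_we = 4.242 × 490 = 2079 mm².
F_nw = 0.6 F_EXX = 0.6 × 490 = 294 MPa.
R_n = 294 × 2079 × 10⁻³ = 611.1 kN; R_n/Ω = 611.1/2.0 = 305.6 kN.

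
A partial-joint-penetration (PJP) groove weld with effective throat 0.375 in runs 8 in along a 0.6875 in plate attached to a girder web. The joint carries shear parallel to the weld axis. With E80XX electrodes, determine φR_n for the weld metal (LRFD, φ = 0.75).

E80XX → F_EXX = 80 ksi.
Effective throat (given) t_e = 0.375 in.
A_we = 0.375 × 8 = 3 in².
F_nw = 0.6 F_EXX = 48 ksi.
φR_n = 0.75 × 48 × 3 = 108 kip.

φR_n ≈ 108 kip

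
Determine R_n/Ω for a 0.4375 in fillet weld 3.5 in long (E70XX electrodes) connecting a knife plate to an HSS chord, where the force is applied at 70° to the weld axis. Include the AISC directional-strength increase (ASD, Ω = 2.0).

R_n/Ω ≈ 33.1 kips

E70XX → F_EXX = 70 ksi.
t_e = 0.707 × 0.4375 = 0.3093 in; A_we = 0.3093 × 3.5 = 1.083 in².
Directional factor: 1.0 + 0.5 sin^1.5(70°) = 1.455.
F_nw = 0.6 × 70 × 1.455 = 61.13 ksi.
R_n/Ω = (61.13 × 1.083) / 2.0 = 33.09 kips.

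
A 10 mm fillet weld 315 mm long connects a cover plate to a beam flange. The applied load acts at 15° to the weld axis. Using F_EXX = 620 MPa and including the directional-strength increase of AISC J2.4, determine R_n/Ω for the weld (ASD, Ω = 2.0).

t_e = 0.707 × 10 = 7.07 mm; A_we = 7.07 × 315 = 2227 mm².
Directional factor: 1.0 + 0.5 sin^1.5(15°) = 1.066.
F_nw = 0.6 × 620 × 1.066 = 396.5 MPa.
R_n/Ω = (396.5 × 2227) / 2.0 × 10⁻³ = 441.5 kN.

R_n/Ω ≈ 442 kN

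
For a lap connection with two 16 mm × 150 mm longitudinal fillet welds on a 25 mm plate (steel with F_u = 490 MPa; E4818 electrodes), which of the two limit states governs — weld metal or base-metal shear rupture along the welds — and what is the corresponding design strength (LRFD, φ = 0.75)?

φR_n ≈ 733 kN (weld metal governs)

E48XX → F_EXX = 480 MPa.
t_e = 0.707 × 16 = 11.31 mm; L = 300 mm.
Weld metal: φR_n = 0.75 × 0.6 × 480 × 11.31 × 300 × 10⁻³ = 733 kN.
Base metal (shear rupture): φR_n = 0.75 × 0.6 × 490 × 25 × 300 × 10⁻³ = 1654 kN.
Governing: weld metal.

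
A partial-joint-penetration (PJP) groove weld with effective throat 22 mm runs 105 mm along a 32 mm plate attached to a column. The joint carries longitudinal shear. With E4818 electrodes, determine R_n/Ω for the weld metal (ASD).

R_n/Ω ≈ 333 kN

E48XX → F_EXX = 480 MPa.
Effective throat (given) t_e = 22 mm.
A_we = 22 × 105 = 2310 mm².
F_nw = 0.6 F_EXX = 288 MPa.
R_n/Ω = (288 × 2310) / 2.0 × 10⁻³ = 332.6 kN.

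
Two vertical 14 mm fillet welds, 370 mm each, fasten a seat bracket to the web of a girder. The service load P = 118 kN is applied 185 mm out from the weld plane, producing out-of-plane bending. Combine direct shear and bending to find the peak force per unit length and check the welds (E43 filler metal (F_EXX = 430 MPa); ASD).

f_max ≈ 504 N/mm; adequate

L_w = 2 × 370 = 740 mm; section modulus (unit throat) S = 2 × L²/6 = 45630 mm².
Direct shear f_v = P/L_w = 118×10³/740 = 159.5 N/mm.
Moment M = P × e = 118×10³ × 185 = 21830000 N·mm; bending f_b = M/S = 478.4 N/mm.
f_max = √(f_v² + f_b²) = √(159.5² + 478.4²) = 504.3 N/mm.
r_n/Ω = (1/2.0) × 0.6 × 430 × (0.707 × 14) = 1277 N/mm → adequate.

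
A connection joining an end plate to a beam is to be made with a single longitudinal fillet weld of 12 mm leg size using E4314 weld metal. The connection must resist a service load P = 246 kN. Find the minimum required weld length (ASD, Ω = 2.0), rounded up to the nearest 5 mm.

E43XX → F_EXX = 430 MPa.
Throat t_e = 0.707 × 12 = 8.484 mm.
r_n/Ω = (0.6 × 430 × 8.484) / 2.0 = 1094 N/mm = 1.094 kN/mm.
L_req = P / (r_n/Ω) = 246 / 1.094 = 224.8 mm total.
Round up → use L = 225 mm.

L = 225 mm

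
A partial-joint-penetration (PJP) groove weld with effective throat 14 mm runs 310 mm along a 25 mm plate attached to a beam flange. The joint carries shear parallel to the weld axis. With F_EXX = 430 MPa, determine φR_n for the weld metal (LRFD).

φR_n ≈ 840 kN

Effective throat (given) t_e = 14 mm.
A_we = 14 × 310 = 4340 mm².
F_nw = 0.6 F_EXX = 258 MPa.
φR_n = 0.75 × 258 × 4340 × 10⁻³ = 839.8 kN.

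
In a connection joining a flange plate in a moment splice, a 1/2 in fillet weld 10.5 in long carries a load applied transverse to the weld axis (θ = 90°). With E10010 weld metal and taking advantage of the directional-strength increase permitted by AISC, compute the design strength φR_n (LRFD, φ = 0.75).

φR_n ≈ 251 kip

E100XX → F_EXX = 100 ksi.
t_e = 0.707 × 0.5 = 0.3535 in; A_we = 0.3535 × 10.5 = 3.712 in².
Directional factor: 1.0 + 0.5 sin^1.5(90°) = 1.5.
F_nw = 0.6 × 100 × 1.5 = 90 ksi.
φR_n = 0.75 × 90 × 3.712 = 250.5 kip.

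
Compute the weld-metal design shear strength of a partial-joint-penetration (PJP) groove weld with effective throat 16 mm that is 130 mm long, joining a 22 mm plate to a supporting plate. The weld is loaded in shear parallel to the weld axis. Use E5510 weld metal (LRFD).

φR_n ≈ 515 kN

E55XX → F_EXX = 550 MPa.
Effective throat (given) t_e = 16 mm.
A_we = 16 × 130 = 2080 mm².
F_nw = 0.6 F_EXX = 330 MPa.
φR_n = 0.75 × 330 × 2080 × 10⁻³ = 514.8 kN.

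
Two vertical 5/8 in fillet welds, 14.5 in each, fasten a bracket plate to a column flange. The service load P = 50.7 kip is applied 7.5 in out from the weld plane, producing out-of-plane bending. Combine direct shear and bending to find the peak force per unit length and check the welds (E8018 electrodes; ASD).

E80XX → F_EXX = 80 ksi.
L_w = 2 × 14.5 = 29 in; section modulus (unit throat) S = 2 × L²/6 = 70.08 in².
Direct shear f_v = P/L_w = 50.7/29 = 1.748 kip/in.
Moment M = P × e = 50.7 × 7.5 = 380.25 kip·in; bending f_b = M/S = 5.426 kip/in.
f_max = √(f_v² + f_b²) = √(1.748² + 5.426²) = 5.7 kip/in.
r_n/Ω = (1/2.0) × 0.6 × 80 × (0.707 × 0.625) = 10.6 kip/in → adequate.

f_max ≈ 5.7 kip/in; adequate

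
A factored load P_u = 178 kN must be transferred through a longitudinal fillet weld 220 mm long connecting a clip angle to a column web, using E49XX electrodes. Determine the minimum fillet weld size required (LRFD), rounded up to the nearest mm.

E49XX → F_EXX = 490 MPa.
Total weld length L = 220 mm.
Required throat t_e = P_u / (φ × 0.6 F_EXX × L) = 178 / (0.75 × 0.6 × 490 × 220 × 10⁻³) = 3.669 mm.
Required leg w = t_e / 0.707 = 5.19 mm → use 6 mm.

w = 6 mm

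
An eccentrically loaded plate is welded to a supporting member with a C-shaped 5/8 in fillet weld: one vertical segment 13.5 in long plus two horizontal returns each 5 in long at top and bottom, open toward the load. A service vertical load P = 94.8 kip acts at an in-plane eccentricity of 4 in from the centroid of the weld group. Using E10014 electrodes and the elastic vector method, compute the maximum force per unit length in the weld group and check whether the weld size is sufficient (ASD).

f_max ≈ 7.08 kip/in; adequate

E100XX → F_EXX = 100 ksi.
Total weld length L_w = 23.5 in. Treat welds as unit-width lines.
Centroid: x̄ = 2×5×2.5 / 23.5 = 1.064 in from the vertical weld.
Polar moment about centroid: J = I_x + I_y = [13.5³/12 + 2×5×6.75²] + [13.5×1.064² + 2(5³/12 + 5×1.436²)] = 717.4 in³.
Direct shear f_v = P/L_w = 94.8 / 23.5 = 4.034 kip/in (vertical).
Torsion M = P·e = 94.8 × 4 = 379.2 kip·in.
Critical point at (x, y) = (3.936, 6.75) from centroid. f_tx = M·y/J = 3.568 kip/in; f_ty = M·x/J = 2.081 kip/in.
Resultant f_max = √[f_tx² + (f_v + f_ty)²] = √[3.568² + (4.034 + 2.081)²] = 7.079 kip/in.
Capacity per unit length: r_n/Ω = (1/2.0) × 0.6 × 100 × (0.707 × 0.625) = 13.26 kip/in.
7.079 ≤ 13.26 → adequate.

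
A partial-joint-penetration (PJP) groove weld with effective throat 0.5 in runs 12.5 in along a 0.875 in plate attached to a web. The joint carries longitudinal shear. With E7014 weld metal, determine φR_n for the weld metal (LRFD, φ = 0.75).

E70XX → F_EXX = 70 ksi.
Effective throat (given) t_e = 0.5 in.
A_we = 0.5 × 12.5 = 6.25 in².
F_nw = 0.6 F_EXX = 42 ksi.
φR_n = 0.75 × 42 × 6.25 = 196.9 kips.

φR_n ≈ 197 kips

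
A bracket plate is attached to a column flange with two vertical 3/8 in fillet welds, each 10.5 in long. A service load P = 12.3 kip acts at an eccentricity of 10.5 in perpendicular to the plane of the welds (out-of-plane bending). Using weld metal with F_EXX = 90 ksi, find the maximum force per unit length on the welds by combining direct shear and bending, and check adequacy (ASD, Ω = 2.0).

f_max ≈ 3.56 kip/in; adequate

L_w = 2 × 10.5 = 21 in; section modulus (unit throat) S = 2 × L²/6 = 36.75 in².
Direct shear f_v = P/L_w = 12.3/21 = 0.5857 kip/in.
Moment M = P × e = 12.3 × 10.5 = 129.15 kip·in; bending f_b = M/S = 3.514 kip/in.
f_max = √(f_v² + f_b²) = √(0.5857² + 3.514²) = 3.563 kip/in.
r_n/Ω = (1/2.0) × 0.6 × 90 × (0.707 × 0.375) = 7.158 kip/in → adequate.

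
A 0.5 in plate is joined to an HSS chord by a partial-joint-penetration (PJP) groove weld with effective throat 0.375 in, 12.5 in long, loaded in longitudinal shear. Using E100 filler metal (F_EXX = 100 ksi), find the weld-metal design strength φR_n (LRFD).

Effective throat (given) t_e = 0.375 in.
A_we = 0.375 × 12.5 = 4.688 in².
F_nw = 0.6 F_EXX = 60 ksi.
φR_n = 0.75 × 60 × 4.688 = 210.9 kips.

φR_n ≈ 211 kips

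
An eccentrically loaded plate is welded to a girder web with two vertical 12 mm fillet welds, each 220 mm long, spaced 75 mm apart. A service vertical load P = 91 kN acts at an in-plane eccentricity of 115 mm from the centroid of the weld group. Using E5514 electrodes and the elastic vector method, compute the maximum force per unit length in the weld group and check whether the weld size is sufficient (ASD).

f_max ≈ 607 N/mm; adequate

E55XX → F_EXX = 550 MPa.
Total weld length L_w = 440 mm. Treat welds as unit-width lines.
Polar moment about centroid: J = 2[d³/12 + d(b/2)²] = 2[220³/12 + 220×37.5²] = 2393000 mm³.
Direct shear f_v = P/L_w = 91×10³ / 440 = 206.8 N/mm (vertical).
Torsion M = P·e = 91×10³ × 115 = 10465000 N·mm.
Critical point at (x, y) = (37.5, 110) from centroid. f_tx = M·y/J = 481 N/mm; f_ty = M·x/J = 164 N/mm.
Resultant f_max = √[f_tx² + (f_v + f_ty)²] = √[481² + (206.8 + 164)²] = 607.3 N/mm.
Capacity per unit length: r_n/Ω = (1/2.0) × 0.6 × 550 × (0.707 × 12) = 1400 N/mm.
607.3 ≤ 1400 → adequate.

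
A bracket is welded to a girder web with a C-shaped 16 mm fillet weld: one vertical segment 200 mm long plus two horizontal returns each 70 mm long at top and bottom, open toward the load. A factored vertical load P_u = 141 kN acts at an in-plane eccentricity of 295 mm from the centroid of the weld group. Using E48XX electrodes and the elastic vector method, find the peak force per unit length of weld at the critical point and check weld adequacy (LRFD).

E48XX → F_EXX = 480 MPa.
Total weld length L_w = 340 mm. Treat welds as unit-width lines.
Centroid: x̄ = 2×70×35 / 340 = 14.41 mm from the vertical weld.
Polar moment about centroid: J = I_x + I_y = [200³/12 + 2×70×100²] + [200×14.41² + 2(70³/12 + 70×20.59²)] = 2225000 mm³.
Direct shear f_v = P/L_w = 141×10³ / 340 = 414.7 N/mm (vertical).
Torsion M = P·e = 141×10³ × 295 = 41595000 N·mm.
Critical point at (x, y) = (55.59, 100) from centroid. f_tx = M·y/J = 1870 N/mm; f_ty = M·x/J = 1039 N/mm.
Resultant f_max = √[f_tx² + (f_v + f_ty)²] = √[1870² + (414.7 + 1039)²] = 2369 N/mm.
Capacity per unit length: φr_n = 0.75 × 0.6 × 480 × (0.707 × 16) = 2443 N/mm.
2369 ≤ 2443 → adequate.

f_max ≈ 2370 N/mm; adequate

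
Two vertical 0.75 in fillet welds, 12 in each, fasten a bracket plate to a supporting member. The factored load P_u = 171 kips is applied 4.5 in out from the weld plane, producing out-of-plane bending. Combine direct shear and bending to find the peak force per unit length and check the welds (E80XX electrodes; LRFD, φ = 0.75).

E80XX → F_EXX = 80 ksi.
L_w = 2 × 12 = 24 in; section modulus (unit throat) S = 2 × L²/6 = 48 in².
Direct shear f_v = P/L_w = 171/24 = 7.125 kip/in.
Moment M = P × e = 171 × 4.5 = 769.5 kip·in; bending f_b = M/S = 16.03 kip/in.
f_max = √(f_v² + f_b²) = √(7.125² + 16.03²) = 17.54 kip/in.
φr_n = 0.75 × 0.6 × 80 × (0.707 × 0.75) = 19.09 kip/in → adequate.

f_max ≈ 17.5 kip/in; adequate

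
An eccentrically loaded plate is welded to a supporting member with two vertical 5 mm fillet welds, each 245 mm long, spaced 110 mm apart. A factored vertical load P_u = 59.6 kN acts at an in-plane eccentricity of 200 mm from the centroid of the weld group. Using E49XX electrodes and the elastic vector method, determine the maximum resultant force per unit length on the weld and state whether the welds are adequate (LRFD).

f_max ≈ 470 N/mm; adequate

E49XX → F_EXX = 490 MPa.
Total weld length L_w = 490 mm. Treat welds as unit-width lines.
Polar moment about centroid: J = 2[d³/12 + d(b/2)²] = 2[245³/12 + 245×55²] = 3933000 mm³.
Direct shear f_v = P/L_w = 59.6×10³ / 490 = 121.6 N/mm (vertical).
Torsion M = P·e = 59.6×10³ × 200 = 11920000 N·mm.
Critical point at (x, y) = (55, 122.5) from centroid. f_tx = M·y/J = 371.2 N/mm; f_ty = M·x/J = 166.7 N/mm.
Resultant f_max = √[f_tx² + (f_v + f_ty)²] = √[371.2² + (121.6 + 166.7)²] = 470 N/mm.
Capacity per unit length: φr_n = 0.75 × 0.6 × 490 × (0.707 × 5) = 779.5 N/mm.
470 ≤ 779.5 → adequate.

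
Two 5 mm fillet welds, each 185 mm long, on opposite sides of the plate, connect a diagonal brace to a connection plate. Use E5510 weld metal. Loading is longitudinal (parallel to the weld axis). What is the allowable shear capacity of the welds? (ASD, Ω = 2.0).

E55XX → F_EXX = 550 MPa.
Effective throat t_e = 0.707 × 5 = 3.535 mm.
Total length L = 370 mm; A_we = 3.535 × 370 = 1308 mm².
F_nw = 0.6 F_EXX = 0.6 × 550 = 330 MPa.
R_n = 330 × 1308 × 10⁻³ = 431.6 kN; R_n/Ω = 431.6/2.0 = 215.8 kN.

R_n/Ω ≈ 216 kN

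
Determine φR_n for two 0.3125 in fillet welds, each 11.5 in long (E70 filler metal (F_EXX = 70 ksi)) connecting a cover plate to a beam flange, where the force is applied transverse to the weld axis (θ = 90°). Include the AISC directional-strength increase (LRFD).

φR_n ≈ 240 kips

t_e = 0.707 × 0.3125 = 0.2209 in; A_we = 0.2209 × 23 = 5.082 in².
Directional factor: 1.0 + 0.5 sin^1.5(90°) = 1.5.
F_nw = 0.6 × 70 × 1.5 = 63 ksi.
φR_n = 0.75 × 63 × 5.082 = 240.1 kips.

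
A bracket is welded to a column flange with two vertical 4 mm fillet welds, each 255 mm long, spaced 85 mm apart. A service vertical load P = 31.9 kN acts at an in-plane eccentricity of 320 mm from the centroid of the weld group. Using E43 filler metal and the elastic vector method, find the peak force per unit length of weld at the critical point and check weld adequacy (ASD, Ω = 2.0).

f_max ≈ 397 N/mm; NOT adequate

E43XX → F_EXX = 430 MPa.
Total weld length L_w = 510 mm. Treat welds as unit-width lines.
Polar moment about centroid: J = 2[d³/12 + d(b/2)²] = 2[255³/12 + 255×42.5²] = 3685000 mm³.
Direct shear f_v = P/L_w = 31.9×10³ / 510 = 62.55 N/mm (vertical).
Torsion M = P·e = 31.9×10³ × 320 = 10208000 N·mm.
Critical point at (x, y) = (42.5, 127.5) from centroid. f_tx = M·y/J = 353.2 N/mm; f_ty = M·x/J = 117.7 N/mm.
Resultant f_max = √[f_tx² + (f_v + f_ty)²] = √[353.2² + (62.55 + 117.7)²] = 396.6 N/mm.
Capacity per unit length: r_n/Ω = (1/2.0) × 0.6 × 430 × (0.707 × 4) = 364.8 N/mm.
396.6 > 364.8 → NOT adequate.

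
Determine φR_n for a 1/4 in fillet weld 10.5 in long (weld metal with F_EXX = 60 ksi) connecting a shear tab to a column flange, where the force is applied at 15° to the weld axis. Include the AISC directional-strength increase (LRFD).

t_e = 0.707 × 0.25 = 0.1767 in; A_we = 0.1767 × 10.5 = 1.856 in².
Directional factor: 1.0 + 0.5 sin^1.5(15°) = 1.066.
F_nw = 0.6 × 60 × 1.066 = 38.37 ksi.
φR_n = 0.75 × 38.37 × 1.856 = 53.41 kips.

φR_n ≈ 53.4 kips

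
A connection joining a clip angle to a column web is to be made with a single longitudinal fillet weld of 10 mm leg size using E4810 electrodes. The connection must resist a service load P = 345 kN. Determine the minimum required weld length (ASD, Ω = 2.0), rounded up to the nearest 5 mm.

E48XX → F_EXX = 480 MPa.
Throat t_e = 0.707 × 10 = 7.07 mm.
r_n/Ω = (0.6 × 480 × 7.07) / 2.0 = 1018 N/mm = 1.018 kN/mm.
L_req = P / (r_n/Ω) = 345 / 1.018 = 338.9 mm total.
Round up → use L = 340 mm.

L = 340 mm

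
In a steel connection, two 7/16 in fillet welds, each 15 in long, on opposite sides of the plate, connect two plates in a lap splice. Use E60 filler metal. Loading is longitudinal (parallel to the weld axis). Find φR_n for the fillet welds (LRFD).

E60XX → F_EXX = 60 ksi.
Effective throat t_e = 0.707 × 0.4375 = 0.3093 in.
Total length L = 30 in; A_we = 0.3093 × 30 = 9.279 in².
F_nw = 0.6 F_EXX = 0.6 × 60 = 36 ksi.
φR_n = 0.75 × 36 × 9.279 = 250.5 kip.

φR_n ≈ 251 kip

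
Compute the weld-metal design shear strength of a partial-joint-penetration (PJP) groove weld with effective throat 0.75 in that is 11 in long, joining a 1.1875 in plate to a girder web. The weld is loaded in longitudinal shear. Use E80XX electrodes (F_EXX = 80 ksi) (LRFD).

Effective throat (given) t_e = 0.75 in.
A_we = 0.75 × 11 = 8.25 in².
F_nw = 0.6 F_EXX = 48 ksi.
φR_n = 0.75 × 48 × 8.25 = 297 kips.

φR_n ≈ 297 kips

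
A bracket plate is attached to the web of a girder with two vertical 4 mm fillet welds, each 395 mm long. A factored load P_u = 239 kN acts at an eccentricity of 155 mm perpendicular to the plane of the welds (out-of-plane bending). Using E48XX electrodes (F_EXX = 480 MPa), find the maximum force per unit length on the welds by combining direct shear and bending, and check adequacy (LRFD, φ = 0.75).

f_max ≈ 774 N/mm; NOT adequate

L_w = 2 × 395 = 790 mm; section modulus (unit throat) S = 2 × L²/6 = 52010 mm².
Direct shear f_v = P/L_w = 239×10³/790 = 302.5 N/mm.
Moment M = P × e = 239×10³ × 155 = 37045000 N·mm; bending f_b = M/S = 712.3 N/mm.
f_max = √(f_v² + f_b²) = √(302.5² + 712.3²) = 773.9 N/mm.
φr_n = 0.75 × 0.6 × 480 × (0.707 × 4) = 610.8 N/mm → NOT adequate.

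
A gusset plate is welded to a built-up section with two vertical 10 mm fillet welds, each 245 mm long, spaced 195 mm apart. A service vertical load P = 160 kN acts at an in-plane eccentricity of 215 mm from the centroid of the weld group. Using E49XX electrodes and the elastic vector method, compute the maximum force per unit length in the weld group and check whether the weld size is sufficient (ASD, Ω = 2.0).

f_max ≈ 994 N/mm; adequate

E49XX → F_EXX = 490 MPa.
Total weld length L_w = 490 mm. Treat welds as unit-width lines.
Polar moment about centroid: J = 2[d³/12 + d(b/2)²] = 2[245³/12 + 245×97.5²] = 7109000 mm³.
Direct shear f_v = P/L_w = 160×10³ / 490 = 326.5 N/mm (vertical).
Torsion M = P·e = 160×10³ × 215 = 34400000 N·mm.
Critical point at (x, y) = (97.5, 122.5) from centroid. f_tx = M·y/J = 592.8 N/mm; f_ty = M·x/J = 471.8 N/mm.
Resultant f_max = √[f_tx² + (f_v + f_ty)²] = √[592.8² + (326.5 + 471.8)²] = 994.3 N/mm.
Capacity per unit length: r_n/Ω = (1/2.0) × 0.6 × 490 × (0.707 × 10) = 1039 N/mm.
994.3 ≤ 1039 → adequate.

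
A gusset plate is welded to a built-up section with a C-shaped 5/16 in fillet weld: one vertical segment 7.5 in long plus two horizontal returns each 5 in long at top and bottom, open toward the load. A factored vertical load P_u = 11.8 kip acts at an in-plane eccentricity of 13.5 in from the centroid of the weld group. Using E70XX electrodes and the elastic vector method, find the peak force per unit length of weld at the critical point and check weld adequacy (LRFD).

E70XX → F_EXX = 70 ksi.
Total weld length L_w = 17.5 in. Treat welds as unit-width lines.
Centroid: x̄ = 2×5×2.5 / 17.5 = 1.429 in from the vertical weld.
Polar moment about centroid: J = I_x + I_y = [7.5³/12 + 2×5×3.75²] + [7.5×1.429² + 2(5³/12 + 5×1.071²)] = 223.4 in³.
Direct shear f_v = P/L_w = 11.8 / 17.5 = 0.6743 kip/in (vertical).
Torsion M = P·e = 11.8 × 13.5 = 159.3 kip·in.
Critical point at (x, y) = (3.571, 3.75) from centroid. f_tx = M·y/J = 2.674 kip/in; f_ty = M·x/J = 2.547 kip/in.
Resultant f_max = √[f_tx² + (f_v + f_ty)²] = √[2.674² + (0.6743 + 2.547)²] = 4.186 kip/in.
Capacity per unit length: φr_n = 0.75 × 0.6 × 70 × (0.707 × 0.3125) = 6.96 kip/in.
4.186 ≤ 6.96 → adequate.

f_max ≈ 4.19 kip/in; adequate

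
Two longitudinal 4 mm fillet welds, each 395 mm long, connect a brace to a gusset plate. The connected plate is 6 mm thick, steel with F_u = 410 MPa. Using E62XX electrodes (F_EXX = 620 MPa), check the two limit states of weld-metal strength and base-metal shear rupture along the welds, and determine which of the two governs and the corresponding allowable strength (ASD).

t_e = 0.707 × 4 = 2.828 mm; L = 790 mm.
Weld metal: R_n/Ω = (1/2.0) × 0.6 × 620 × 2.828 × 790 × 10⁻³ = 415.5 kN.
Base metal (shear rupture): R_n/Ω = (1/2.0) × 0.6 × 410 × 6 × 790 × 10⁻³ = 583 kN.
Governing: weld metal.

R_n/Ω ≈ 416 kN (weld metal governs)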